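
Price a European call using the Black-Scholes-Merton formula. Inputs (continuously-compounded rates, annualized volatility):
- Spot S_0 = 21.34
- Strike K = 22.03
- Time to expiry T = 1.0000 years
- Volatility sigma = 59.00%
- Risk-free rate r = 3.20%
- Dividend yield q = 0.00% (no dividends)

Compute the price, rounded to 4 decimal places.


d1 = (ln(S/K) + (r - q + 0.5*sigma^2) * T) / (sigma * sqrt(T)) = 0.29530184
d2 = d1 - sigma * sqrt(T) = -0.29469816
exp(-rT) = 0.96850658; exp(-qT) = 1.00000000
C = S_0 * exp(-qT) * N(d1) - K * exp(-rT) * N(d2)
N(d1) = 0.61611834; N(d2) = 0.38411223
C = 21.3400 * 1.00000000 * 0.61611834 - 22.0300 * 0.96850658 * 0.38411223 = 4.9525

Answer: Price = 4.9525


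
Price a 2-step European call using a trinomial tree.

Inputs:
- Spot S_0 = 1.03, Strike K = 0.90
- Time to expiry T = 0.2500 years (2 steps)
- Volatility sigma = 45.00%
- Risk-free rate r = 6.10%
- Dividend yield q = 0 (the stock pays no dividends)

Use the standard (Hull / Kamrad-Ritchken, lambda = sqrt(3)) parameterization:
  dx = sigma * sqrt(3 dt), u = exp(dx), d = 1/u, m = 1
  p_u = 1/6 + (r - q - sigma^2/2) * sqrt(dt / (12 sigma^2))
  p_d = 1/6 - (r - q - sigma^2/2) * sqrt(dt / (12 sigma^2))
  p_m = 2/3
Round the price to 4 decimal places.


dt = T/N = 0.125000; dx = sigma*sqrt(3*dt) = 0.275568
u = exp(dx) = 1.317278; d = 1/u = 0.759141
p_u = 0.157538, p_m = 0.666667, p_d = 0.175796
Discount per step: exp(-r*dt) = 0.992404
Stock lattice S(k, j) with j the centered position index:
  k=0: S(0,+0) = 1.0300
  k=1: S(1,-1) = 0.7819; S(1,+0) = 1.0300; S(1,+1) = 1.3568
  k=2: S(2,-2) = 0.5936; S(2,-1) = 0.7819; S(2,+0) = 1.0300; S(2,+1) = 1.3568; S(2,+2) = 1.7873
Terminal payoffs V(N, j) = max(S_T - K, 0):
  V(2,-2) = 0.000000; V(2,-1) = 0.000000; V(2,+0) = 0.130000; V(2,+1) = 0.456796; V(2,+2) = 0.887278
Backward induction: V(k, j) = exp(-r*dt) * [p_u * V(k+1, j+1) + p_m * V(k+1, j) + p_d * V(k+1, j-1)]
  V(1,-1) = exp(-r*dt) * [p_u*0.130000 + p_m*0.000000 + p_d*0.000000] = 0.020324
  V(1,+0) = exp(-r*dt) * [p_u*0.456796 + p_m*0.130000 + p_d*0.000000] = 0.157424
  V(1,+1) = exp(-r*dt) * [p_u*0.887278 + p_m*0.456796 + p_d*0.130000] = 0.463616
  V(0,+0) = exp(-r*dt) * [p_u*0.463616 + p_m*0.157424 + p_d*0.020324] = 0.180180

Answer: Price = V(0,0) = 0.1802


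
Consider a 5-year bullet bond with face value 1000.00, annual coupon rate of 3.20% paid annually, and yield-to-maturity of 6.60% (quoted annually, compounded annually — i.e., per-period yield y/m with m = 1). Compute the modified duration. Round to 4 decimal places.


Coupon per period c = face * coupon_rate / m = 32.000000
Periods per year m = 1; per-period yield y/m = 0.066000
Number of cashflows N = 5
Cashflows (t years, CF_t, discount factor 1/(1+y/m)^(m*t), PV):
  t = 1.0000: CF_t = 32.000000, DF = 0.938086, PV = 30.018762
  t = 2.0000: CF_t = 32.000000, DF = 0.880006, PV = 28.160189
  t = 3.0000: CF_t = 32.000000, DF = 0.825521, PV = 26.416688
  t = 4.0000: CF_t = 32.000000, DF = 0.774410, PV = 24.781133
  t = 5.0000: CF_t = 1032.000000, DF = 0.726464, PV = 749.710639
Price P = sum_t PV_t = 859.087411
First compute Macaulay numerator sum_t t * PV_t:
  t * PV_t at t = 1.0000: 30.018762
  t * PV_t at t = 2.0000: 56.320378
  t * PV_t at t = 3.0000: 79.250064
  t * PV_t at t = 4.0000: 99.124532
  t * PV_t at t = 5.0000: 3748.553195
Macaulay duration D = 4013.266931 / 859.087411 = 4.671547
Modified duration = D / (1 + y/m) = 4.671547 / (1 + 0.066000) = 4.382314

Answer: Modified duration = 4.3823


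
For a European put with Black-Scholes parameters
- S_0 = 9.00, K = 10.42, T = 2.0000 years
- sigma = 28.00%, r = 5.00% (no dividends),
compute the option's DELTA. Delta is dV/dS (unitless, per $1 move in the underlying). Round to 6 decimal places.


d1 = 0.0805534555; d2 = -0.3154263419
phi(d1) = 0.3976500377; exp(-qT) = 1.0000000000; exp(-rT) = 0.9048374180
N(-d1) = 0.4678985415
Delta = -exp(-qT) * N(-d1) = -1.0000000000 * 0.4678985415 = -0.467899

Answer: Delta = -0.467899


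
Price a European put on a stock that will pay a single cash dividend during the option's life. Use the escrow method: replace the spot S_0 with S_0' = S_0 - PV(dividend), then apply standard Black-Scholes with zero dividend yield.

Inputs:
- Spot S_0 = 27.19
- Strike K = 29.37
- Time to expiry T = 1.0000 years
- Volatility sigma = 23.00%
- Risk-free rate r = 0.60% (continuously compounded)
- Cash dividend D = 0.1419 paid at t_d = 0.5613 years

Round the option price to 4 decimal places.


Answer: Price = 3.7873

Derivation:
PV(D) = D * exp(-r * t_d) = 0.1419 * 0.99663786 = 0.14142291
S_0' = S_0 - PV(D) = 27.1900 - 0.14142291 = 27.04857709
d1 = (ln(S_0'/K) + (r + sigma^2/2)*T) / (sigma*sqrt(T)) = -0.21691019
d2 = d1 - sigma*sqrt(T) = -0.44691019
exp(-rT) = 0.99401796
N(-d1) = 0.58586083; N(-d2) = 0.67253005
P = K * exp(-rT) * N(-d2) - S_0' * N(-d1) = 29.3700 * 0.99401796 * 0.67253005 - 27.04857709 * 0.58586083 = 3.7873


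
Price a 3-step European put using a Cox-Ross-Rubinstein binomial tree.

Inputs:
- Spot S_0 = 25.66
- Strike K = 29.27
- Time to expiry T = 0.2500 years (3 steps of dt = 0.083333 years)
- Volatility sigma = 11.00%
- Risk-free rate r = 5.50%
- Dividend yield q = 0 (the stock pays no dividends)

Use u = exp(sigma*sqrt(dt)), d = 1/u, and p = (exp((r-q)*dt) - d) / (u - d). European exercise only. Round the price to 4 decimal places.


dt = T/N = 0.083333
u = exp(sigma*sqrt(dt)) = 1.032264; d = 1/u = 0.968745
p = (exp((r-q)*dt) - d) / (u - d) = 0.564384
Discount per step: exp(-r*dt) = 0.995427
Stock lattice S(k, i) with i counting down-moves:
  k=0: S(0,0) = 25.6600
  k=1: S(1,0) = 26.4879; S(1,1) = 24.8580
  k=2: S(2,0) = 27.3425; S(2,1) = 25.6600; S(2,2) = 24.0810
  k=3: S(3,0) = 28.2247; S(3,1) = 26.4879; S(3,2) = 24.8580; S(3,3) = 23.3284
Terminal payoffs V(N, i) = max(K - S_T, 0):
  V(3,0) = 1.045337; V(3,1) = 2.782111; V(3,2) = 4.412013; V(3,3) = 5.941622
Backward induction: V(k, i) = exp(-r*dt) * [p * V(k+1, i) + (1-p) * V(k+1, i+1)].
  V(2,0) = exp(-r*dt) * [p*1.045337 + (1-p)*2.782111] = 1.793663
  V(2,1) = exp(-r*dt) * [p*2.782111 + (1-p)*4.412013] = 3.476153
  V(2,2) = exp(-r*dt) * [p*4.412013 + (1-p)*5.941622] = 5.055112
  V(1,0) = exp(-r*dt) * [p*1.793663 + (1-p)*3.476153] = 2.515028
  V(1,1) = exp(-r*dt) * [p*3.476153 + (1-p)*5.055112] = 4.144931
  V(0,0) = exp(-r*dt) * [p*2.515028 + (1-p)*4.144931] = 3.210292

Answer: Price = V(0,0) = 3.2103


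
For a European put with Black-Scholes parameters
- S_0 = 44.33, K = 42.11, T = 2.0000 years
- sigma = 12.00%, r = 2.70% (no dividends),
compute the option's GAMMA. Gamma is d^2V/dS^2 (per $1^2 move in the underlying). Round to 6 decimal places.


Answer: Gamma = 0.041338

Derivation:
d1 = 0.7057892443; d2 = 0.5360836169
phi(d1) = 0.3109858824; exp(-qT) = 1.0000000000; exp(-rT) = 0.9474321065
Gamma = exp(-qT) * phi(d1) / (S * sigma * sqrt(T)) = 1.0000000000 * 0.3109858824 / (44.3300 * 0.1200 * 1.4142135624) = 0.041338


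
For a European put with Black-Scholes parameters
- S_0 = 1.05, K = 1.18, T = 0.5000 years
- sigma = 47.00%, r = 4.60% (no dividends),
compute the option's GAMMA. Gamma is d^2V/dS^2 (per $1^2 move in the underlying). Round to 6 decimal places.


d1 = -0.1158429699; d2 = -0.4481831571
phi(d1) = 0.3962744192; exp(-qT) = 1.0000000000; exp(-rT) = 0.9772624838
Gamma = exp(-qT) * phi(d1) / (S * sigma * sqrt(T)) = 1.0000000000 * 0.3962744192 / (1.0500 * 0.4700 * 0.7071067812) = 1.135596

Answer: Gamma = 1.135596


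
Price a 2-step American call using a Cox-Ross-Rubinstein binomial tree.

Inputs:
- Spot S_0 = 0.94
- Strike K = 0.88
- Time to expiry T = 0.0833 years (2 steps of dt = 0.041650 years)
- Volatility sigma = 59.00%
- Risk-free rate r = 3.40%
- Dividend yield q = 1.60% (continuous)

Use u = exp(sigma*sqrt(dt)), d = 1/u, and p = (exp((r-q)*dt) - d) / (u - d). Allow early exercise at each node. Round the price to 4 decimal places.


dt = T/N = 0.041650
u = exp(sigma*sqrt(dt)) = 1.127958; d = 1/u = 0.886558
p = (exp((r-q)*dt) - d) / (u - d) = 0.473041
Discount per step: exp(-r*dt) = 0.998585
Stock lattice S(k, i) with i counting down-moves:
  k=0: S(0,0) = 0.9400
  k=1: S(1,0) = 1.0603; S(1,1) = 0.8334
  k=2: S(2,0) = 1.1960; S(2,1) = 0.9400; S(2,2) = 0.7388
Terminal payoffs V(N, i) = max(S_T - K, 0):
  V(2,0) = 0.315952; V(2,1) = 0.060000; V(2,2) = 0.000000
Backward induction: V(k, i) = exp(-r*dt) * [p * V(k+1, i) + (1-p) * V(k+1, i+1)]; then take max(V_cont, immediate exercise) for American.
  V(1,0) = exp(-r*dt) * [p*0.315952 + (1-p)*0.060000] = 0.180820; exercise = 0.180281; V(1,0) = max -> 0.180820
  V(1,1) = exp(-r*dt) * [p*0.060000 + (1-p)*0.000000] = 0.028342; exercise = 0.000000; V(1,1) = max -> 0.028342
  V(0,0) = exp(-r*dt) * [p*0.180820 + (1-p)*0.028342] = 0.100328; exercise = 0.060000; V(0,0) = max -> 0.100328

Answer: Price = V(0,0) = 0.1003


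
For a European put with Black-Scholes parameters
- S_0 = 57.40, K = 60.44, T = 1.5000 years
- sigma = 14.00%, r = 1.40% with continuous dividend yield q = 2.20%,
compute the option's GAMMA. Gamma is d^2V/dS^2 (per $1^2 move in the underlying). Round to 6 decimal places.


Answer: Gamma = 0.037655

Derivation:
d1 = -0.2852304486; d2 = -0.4566947306
phi(d1) = 0.3830396625; exp(-qT) = 0.9675385596; exp(-rT) = 0.9792189646
Gamma = exp(-qT) * phi(d1) / (S * sigma * sqrt(T)) = 0.9675385596 * 0.3830396625 / (57.4000 * 0.1400 * 1.2247448714) = 0.037655


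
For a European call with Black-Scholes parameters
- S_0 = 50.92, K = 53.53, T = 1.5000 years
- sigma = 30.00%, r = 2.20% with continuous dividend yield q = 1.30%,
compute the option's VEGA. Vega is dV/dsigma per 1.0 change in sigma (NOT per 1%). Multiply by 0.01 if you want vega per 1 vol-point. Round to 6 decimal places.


Answer: Vega = 24.312422

Derivation:
d1 = 0.0844081354; d2 = -0.2830153260
phi(d1) = 0.3975236301; exp(-qT) = 0.9806888952; exp(-rT) = 0.9675385596
Vega = S * exp(-qT) * phi(d1) * sqrt(T) = 50.9200 * 0.9806888952 * 0.3975236301 * 1.2247448714 = 24.312422


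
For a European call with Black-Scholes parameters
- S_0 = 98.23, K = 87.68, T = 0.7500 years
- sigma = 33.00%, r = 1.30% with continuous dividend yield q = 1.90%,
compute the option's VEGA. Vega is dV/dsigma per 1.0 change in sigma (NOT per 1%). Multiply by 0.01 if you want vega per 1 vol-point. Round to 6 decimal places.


d1 = 0.5247076273; d2 = 0.2389192441
phi(d1) = 0.3476366061; exp(-qT) = 0.9858510507; exp(-rT) = 0.9902973771
Vega = S * exp(-qT) * phi(d1) * sqrt(T) = 98.2300 * 0.9858510507 * 0.3476366061 * 0.8660254038 = 29.154902

Answer: Vega = 29.154902


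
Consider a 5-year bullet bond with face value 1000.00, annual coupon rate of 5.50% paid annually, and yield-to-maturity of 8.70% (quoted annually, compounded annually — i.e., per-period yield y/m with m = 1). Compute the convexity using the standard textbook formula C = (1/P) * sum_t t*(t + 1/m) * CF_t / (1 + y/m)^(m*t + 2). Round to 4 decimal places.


Answer: Convexity = 21.8107

Derivation:
Coupon per period c = face * coupon_rate / m = 55.000000
Periods per year m = 1; per-period yield y/m = 0.087000
Number of cashflows N = 5
Cashflows (t years, CF_t, discount factor 1/(1+y/m)^(m*t), PV):
  t = 1.0000: CF_t = 55.000000, DF = 0.919963, PV = 50.597976
  t = 2.0000: CF_t = 55.000000, DF = 0.846332, PV = 46.548276
  t = 3.0000: CF_t = 55.000000, DF = 0.778595, PV = 42.822701
  t = 4.0000: CF_t = 55.000000, DF = 0.716278, PV = 39.395309
  t = 5.0000: CF_t = 1055.000000, DF = 0.658950, PV = 695.191957
Price P = sum_t PV_t = 874.556220
Convexity numerator sum_t t*(t + 1/m) * CF_t / (1+y/m)^(m*t + 2):
  t = 1.0000: term = 85.645402
  t = 2.0000: term = 236.371855
  t = 3.0000: term = 434.906817
  t = 4.0000: term = 666.830446
  t = 5.0000: term = 17650.902083
Convexity = (1/P) * sum = 19074.656604 / 874.556220 = 21.810669


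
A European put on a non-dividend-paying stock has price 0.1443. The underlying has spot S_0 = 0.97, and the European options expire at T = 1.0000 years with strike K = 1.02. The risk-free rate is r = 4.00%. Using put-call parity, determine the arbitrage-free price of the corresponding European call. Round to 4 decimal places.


Put-call parity: C - P = S_0 * exp(-qT) - K * exp(-rT).
S_0 * exp(-qT) = 0.9700 * 1.00000000 = 0.97000000
K * exp(-rT) = 1.0200 * 0.96078944 = 0.98000523
C = P + S*exp(-qT) - K*exp(-rT)
C = 0.1443 + 0.97000000 - 0.98000523 = 0.1343

Answer: Call price = 0.1343


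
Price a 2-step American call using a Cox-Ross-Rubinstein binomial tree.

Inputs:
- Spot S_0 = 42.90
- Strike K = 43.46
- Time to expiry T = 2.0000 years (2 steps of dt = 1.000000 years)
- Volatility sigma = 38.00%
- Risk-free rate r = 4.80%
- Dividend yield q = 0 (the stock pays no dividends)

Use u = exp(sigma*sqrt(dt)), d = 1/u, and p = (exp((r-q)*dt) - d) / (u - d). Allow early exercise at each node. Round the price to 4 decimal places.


dt = T/N = 1.000000
u = exp(sigma*sqrt(dt)) = 1.462285; d = 1/u = 0.683861
p = (exp((r-q)*dt) - d) / (u - d) = 0.469294
Discount per step: exp(-r*dt) = 0.953134
Stock lattice S(k, i) with i counting down-moves:
  k=0: S(0,0) = 42.9000
  k=1: S(1,0) = 62.7320; S(1,1) = 29.3377
  k=2: S(2,0) = 91.7320; S(2,1) = 42.9000; S(2,2) = 20.0629
Terminal payoffs V(N, i) = max(S_T - K, 0):
  V(2,0) = 48.272050; V(2,1) = 0.000000; V(2,2) = 0.000000
Backward induction: V(k, i) = exp(-r*dt) * [p * V(k+1, i) + (1-p) * V(k+1, i+1)]; then take max(V_cont, immediate exercise) for American.
  V(1,0) = exp(-r*dt) * [p*48.272050 + (1-p)*0.000000] = 21.592081; exercise = 19.272009; V(1,0) = max -> 21.592081
  V(1,1) = exp(-r*dt) * [p*0.000000 + (1-p)*0.000000] = 0.000000; exercise = 0.000000; V(1,1) = max -> 0.000000
  V(0,0) = exp(-r*dt) * [p*21.592081 + (1-p)*0.000000] = 9.658135; exercise = 0.000000; V(0,0) = max -> 9.658135

Answer: Price = V(0,0) = 9.6581


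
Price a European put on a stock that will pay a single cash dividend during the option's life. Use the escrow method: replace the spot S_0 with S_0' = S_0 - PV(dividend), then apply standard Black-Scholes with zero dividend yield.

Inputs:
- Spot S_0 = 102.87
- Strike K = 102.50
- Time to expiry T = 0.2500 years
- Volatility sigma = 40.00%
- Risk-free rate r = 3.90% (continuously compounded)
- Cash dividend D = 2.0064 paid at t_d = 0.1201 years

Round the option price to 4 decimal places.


PV(D) = D * exp(-r * t_d) = 2.0064 * 0.99532705 = 1.99702420
S_0' = S_0 - PV(D) = 102.8700 - 1.99702420 = 100.87297580
d1 = (ln(S_0'/K) + (r + sigma^2/2)*T) / (sigma*sqrt(T)) = 0.06874631
d2 = d1 - sigma*sqrt(T) = -0.13125369
exp(-rT) = 0.99029738
N(-d1) = 0.47259578; N(-d2) = 0.55221269
P = K * exp(-rT) * N(-d2) - S_0' * N(-d1) = 102.5000 * 0.99029738 * 0.55221269 - 100.87297580 * 0.47259578 = 8.3805

Answer: Price = 8.3805


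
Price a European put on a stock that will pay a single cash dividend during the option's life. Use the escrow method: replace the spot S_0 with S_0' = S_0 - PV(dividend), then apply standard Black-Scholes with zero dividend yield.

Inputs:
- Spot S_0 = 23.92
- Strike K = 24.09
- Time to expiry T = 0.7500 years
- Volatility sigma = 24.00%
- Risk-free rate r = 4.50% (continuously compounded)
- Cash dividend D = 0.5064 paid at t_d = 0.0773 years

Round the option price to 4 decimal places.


PV(D) = D * exp(-r * t_d) = 0.5064 * 0.99652754 = 0.50464155
S_0' = S_0 - PV(D) = 23.9200 - 0.50464155 = 23.41535845
d1 = (ln(S_0'/K) + (r + sigma^2/2)*T) / (sigma*sqrt(T)) = 0.12964080
d2 = d1 - sigma*sqrt(T) = -0.07820530
exp(-rT) = 0.96681318
N(-d1) = 0.44842531; N(-d2) = 0.53116763
P = K * exp(-rT) * N(-d2) - S_0' * N(-d1) = 24.0900 * 0.96681318 * 0.53116763 - 23.41535845 * 0.44842531 = 1.8711

Answer: Price = 1.8711


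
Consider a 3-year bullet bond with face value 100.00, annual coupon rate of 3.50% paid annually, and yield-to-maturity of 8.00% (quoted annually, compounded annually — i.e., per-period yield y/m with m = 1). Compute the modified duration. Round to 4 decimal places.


Coupon per period c = face * coupon_rate / m = 3.500000
Periods per year m = 1; per-period yield y/m = 0.080000
Number of cashflows N = 3
Cashflows (t years, CF_t, discount factor 1/(1+y/m)^(m*t), PV):
  t = 1.0000: CF_t = 3.500000, DF = 0.925926, PV = 3.240741
  t = 2.0000: CF_t = 3.500000, DF = 0.857339, PV = 3.000686
  t = 3.0000: CF_t = 103.500000, DF = 0.793832, PV = 82.161637
Price P = sum_t PV_t = 88.403064
First compute Macaulay numerator sum_t t * PV_t:
  t * PV_t at t = 1.0000: 3.240741
  t * PV_t at t = 2.0000: 6.001372
  t * PV_t at t = 3.0000: 246.484911
Macaulay duration D = 255.727023 / 88.403064 = 2.892739
Modified duration = D / (1 + y/m) = 2.892739 / (1 + 0.080000) = 2.678462

Answer: Modified duration = 2.6785


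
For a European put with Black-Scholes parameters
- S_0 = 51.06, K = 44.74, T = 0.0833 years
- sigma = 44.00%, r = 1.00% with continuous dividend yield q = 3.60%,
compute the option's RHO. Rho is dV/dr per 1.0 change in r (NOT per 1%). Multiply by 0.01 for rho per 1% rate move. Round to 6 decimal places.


Answer: Rho = -0.627610

Derivation:
d1 = 1.0869304572; d2 = 0.9599388040
phi(d1) = 0.2209878751; exp(-qT) = 0.9970056919; exp(-rT) = 0.9991673468
N(-d2) = 0.1685430076
Rho = -K*T*exp(-rT)*N(-d2) = -44.7400 * 0.0833 * 0.9991673468 * 0.1685430076 = -0.627610


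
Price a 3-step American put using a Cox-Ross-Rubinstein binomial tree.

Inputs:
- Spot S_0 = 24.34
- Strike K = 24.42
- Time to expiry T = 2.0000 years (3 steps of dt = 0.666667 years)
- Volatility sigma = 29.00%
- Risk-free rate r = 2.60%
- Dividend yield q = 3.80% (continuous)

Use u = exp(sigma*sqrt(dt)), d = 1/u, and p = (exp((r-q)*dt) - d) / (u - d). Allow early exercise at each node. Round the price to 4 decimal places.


dt = T/N = 0.666667
u = exp(sigma*sqrt(dt)) = 1.267167; d = 1/u = 0.789162
p = (exp((r-q)*dt) - d) / (u - d) = 0.424410
Discount per step: exp(-r*dt) = 0.982816
Stock lattice S(k, i) with i counting down-moves:
  k=0: S(0,0) = 24.3400
  k=1: S(1,0) = 30.8429; S(1,1) = 19.2082
  k=2: S(2,0) = 39.0831; S(2,1) = 24.3400; S(2,2) = 15.1584
  k=3: S(3,0) = 49.5248; S(3,1) = 30.8429; S(3,2) = 19.2082; S(3,3) = 11.9624
Terminal payoffs V(N, i) = max(K - S_T, 0):
  V(3,0) = 0.000000; V(3,1) = 0.000000; V(3,2) = 5.211804; V(3,3) = 12.457592
Backward induction: V(k, i) = exp(-r*dt) * [p * V(k+1, i) + (1-p) * V(k+1, i+1)]; then take max(V_cont, immediate exercise) for American.
  V(2,0) = exp(-r*dt) * [p*0.000000 + (1-p)*0.000000] = 0.000000; exercise = 0.000000; V(2,0) = max -> 0.000000
  V(2,1) = exp(-r*dt) * [p*0.000000 + (1-p)*5.211804] = 2.948315; exercise = 0.080000; V(2,1) = max -> 2.948315
  V(2,2) = exp(-r*dt) * [p*5.211804 + (1-p)*12.457592] = 9.221183; exercise = 9.261627; V(2,2) = max -> 9.261627
  V(1,0) = exp(-r*dt) * [p*0.000000 + (1-p)*2.948315] = 1.667860; exercise = 0.000000; V(1,0) = max -> 1.667860
  V(1,1) = exp(-r*dt) * [p*2.948315 + (1-p)*9.261627] = 6.469088; exercise = 5.211804; V(1,1) = max -> 6.469088
  V(0,0) = exp(-r*dt) * [p*1.667860 + (1-p)*6.469088] = 4.355252; exercise = 0.080000; V(0,0) = max -> 4.355252

Answer: Price = V(0,0) = 4.3553


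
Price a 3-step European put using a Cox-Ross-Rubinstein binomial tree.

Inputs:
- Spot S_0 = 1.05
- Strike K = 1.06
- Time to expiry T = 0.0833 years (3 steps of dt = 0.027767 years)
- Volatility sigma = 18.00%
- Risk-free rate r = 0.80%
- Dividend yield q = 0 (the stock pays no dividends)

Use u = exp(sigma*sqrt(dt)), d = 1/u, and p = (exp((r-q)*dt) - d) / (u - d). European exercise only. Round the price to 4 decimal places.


Answer: Price = V(0,0) = 0.0283

Derivation:
dt = T/N = 0.027767
u = exp(sigma*sqrt(dt)) = 1.030448; d = 1/u = 0.970451
p = (exp((r-q)*dt) - d) / (u - d) = 0.496205
Discount per step: exp(-r*dt) = 0.999778
Stock lattice S(k, i) with i counting down-moves:
  k=0: S(0,0) = 1.0500
  k=1: S(1,0) = 1.0820; S(1,1) = 1.0190
  k=2: S(2,0) = 1.1149; S(2,1) = 1.0500; S(2,2) = 0.9889
  k=3: S(3,0) = 1.1489; S(3,1) = 1.0820; S(3,2) = 1.0190; S(3,3) = 0.9596
Terminal payoffs V(N, i) = max(K - S_T, 0):
  V(3,0) = 0.000000; V(3,1) = 0.000000; V(3,2) = 0.041026; V(3,3) = 0.100355
Backward induction: V(k, i) = exp(-r*dt) * [p * V(k+1, i) + (1-p) * V(k+1, i+1)].
  V(2,0) = exp(-r*dt) * [p*0.000000 + (1-p)*0.000000] = 0.000000
  V(2,1) = exp(-r*dt) * [p*0.000000 + (1-p)*0.041026] = 0.020664
  V(2,2) = exp(-r*dt) * [p*0.041026 + (1-p)*0.100355] = 0.070900
  V(1,0) = exp(-r*dt) * [p*0.000000 + (1-p)*0.020664] = 0.010408
  V(1,1) = exp(-r*dt) * [p*0.020664 + (1-p)*0.070900] = 0.045962
  V(0,0) = exp(-r*dt) * [p*0.010408 + (1-p)*0.045962] = 0.028314


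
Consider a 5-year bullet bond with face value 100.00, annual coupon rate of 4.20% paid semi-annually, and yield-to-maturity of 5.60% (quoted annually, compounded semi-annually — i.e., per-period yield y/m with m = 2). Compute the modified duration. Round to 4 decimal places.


Coupon per period c = face * coupon_rate / m = 2.100000
Periods per year m = 2; per-period yield y/m = 0.028000
Number of cashflows N = 10
Cashflows (t years, CF_t, discount factor 1/(1+y/m)^(m*t), PV):
  t = 0.5000: CF_t = 2.100000, DF = 0.972763, PV = 2.042802
  t = 1.0000: CF_t = 2.100000, DF = 0.946267, PV = 1.987161
  t = 1.5000: CF_t = 2.100000, DF = 0.920493, PV = 1.933036
  t = 2.0000: CF_t = 2.100000, DF = 0.895422, PV = 1.880385
  t = 2.5000: CF_t = 2.100000, DF = 0.871033, PV = 1.829169
  t = 3.0000: CF_t = 2.100000, DF = 0.847308, PV = 1.779347
  t = 3.5000: CF_t = 2.100000, DF = 0.824230, PV = 1.730882
  t = 4.0000: CF_t = 2.100000, DF = 0.801780, PV = 1.683737
  t = 4.5000: CF_t = 2.100000, DF = 0.779941, PV = 1.637877
  t = 5.0000: CF_t = 102.100000, DF = 0.758698, PV = 77.463050
Price P = sum_t PV_t = 93.967446
First compute Macaulay numerator sum_t t * PV_t:
  t * PV_t at t = 0.5000: 1.021401
  t * PV_t at t = 1.0000: 1.987161
  t * PV_t at t = 1.5000: 2.899554
  t * PV_t at t = 2.0000: 3.760771
  t * PV_t at t = 2.5000: 4.572921
  t * PV_t at t = 3.0000: 5.338040
  t * PV_t at t = 3.5000: 6.058087
  t * PV_t at t = 4.0000: 6.734950
  t * PV_t at t = 4.5000: 7.370446
  t * PV_t at t = 5.0000: 387.315252
Macaulay duration D = 427.058584 / 93.967446 = 4.544750
Modified duration = D / (1 + y/m) = 4.544750 / (1 + 0.028000) = 4.420963

Answer: Modified duration = 4.4210


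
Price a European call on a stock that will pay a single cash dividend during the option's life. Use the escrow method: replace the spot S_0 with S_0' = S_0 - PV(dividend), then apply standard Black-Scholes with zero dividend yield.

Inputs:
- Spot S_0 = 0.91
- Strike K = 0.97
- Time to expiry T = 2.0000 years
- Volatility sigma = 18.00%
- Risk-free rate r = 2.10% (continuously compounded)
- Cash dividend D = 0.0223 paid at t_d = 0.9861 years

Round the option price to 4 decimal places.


PV(D) = D * exp(-r * t_d) = 0.0223 * 0.97950484 = 0.02184296
S_0' = S_0 - PV(D) = 0.9100 - 0.02184296 = 0.88815704
d1 = (ln(S_0'/K) + (r + sigma^2/2)*T) / (sigma*sqrt(T)) = -0.05400526
d2 = d1 - sigma*sqrt(T) = -0.30856370
exp(-rT) = 0.95886978
N(d1) = 0.47846549; N(d2) = 0.37882672
C = S_0' * N(d1) - K * exp(-rT) * N(d2) = 0.88815704 * 0.47846549 - 0.9700 * 0.95886978 * 0.37882672 = 0.0726

Answer: Price = 0.0726


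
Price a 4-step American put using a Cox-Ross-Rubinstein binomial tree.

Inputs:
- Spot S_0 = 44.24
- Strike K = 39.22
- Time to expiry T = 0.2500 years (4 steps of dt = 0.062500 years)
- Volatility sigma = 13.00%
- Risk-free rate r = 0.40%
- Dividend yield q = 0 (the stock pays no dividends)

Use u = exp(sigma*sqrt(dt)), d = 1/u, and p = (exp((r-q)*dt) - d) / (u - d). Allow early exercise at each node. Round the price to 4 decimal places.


dt = T/N = 0.062500
u = exp(sigma*sqrt(dt)) = 1.033034; d = 1/u = 0.968022
p = (exp((r-q)*dt) - d) / (u - d) = 0.495722
Discount per step: exp(-r*dt) = 0.999750
Stock lattice S(k, i) with i counting down-moves:
  k=0: S(0,0) = 44.2400
  k=1: S(1,0) = 45.7014; S(1,1) = 42.8253
  k=2: S(2,0) = 47.2111; S(2,1) = 44.2400; S(2,2) = 41.4559
  k=3: S(3,0) = 48.7707; S(3,1) = 45.7014; S(3,2) = 42.8253; S(3,3) = 40.1302
  k=4: S(4,0) = 50.3818; S(4,1) = 47.2111; S(4,2) = 44.2400; S(4,3) = 41.4559; S(4,4) = 38.8469
Terminal payoffs V(N, i) = max(K - S_T, 0):
  V(4,0) = 0.000000; V(4,1) = 0.000000; V(4,2) = 0.000000; V(4,3) = 0.000000; V(4,4) = 0.373058
Backward induction: V(k, i) = exp(-r*dt) * [p * V(k+1, i) + (1-p) * V(k+1, i+1)]; then take max(V_cont, immediate exercise) for American.
  V(3,0) = exp(-r*dt) * [p*0.000000 + (1-p)*0.000000] = 0.000000; exercise = 0.000000; V(3,0) = max -> 0.000000
  V(3,1) = exp(-r*dt) * [p*0.000000 + (1-p)*0.000000] = 0.000000; exercise = 0.000000; V(3,1) = max -> 0.000000
  V(3,2) = exp(-r*dt) * [p*0.000000 + (1-p)*0.000000] = 0.000000; exercise = 0.000000; V(3,2) = max -> 0.000000
  V(3,3) = exp(-r*dt) * [p*0.000000 + (1-p)*0.373058] = 0.188078; exercise = 0.000000; V(3,3) = max -> 0.188078
  V(2,0) = exp(-r*dt) * [p*0.000000 + (1-p)*0.000000] = 0.000000; exercise = 0.000000; V(2,0) = max -> 0.000000
  V(2,1) = exp(-r*dt) * [p*0.000000 + (1-p)*0.000000] = 0.000000; exercise = 0.000000; V(2,1) = max -> 0.000000
  V(2,2) = exp(-r*dt) * [p*0.000000 + (1-p)*0.188078] = 0.094820; exercise = 0.000000; V(2,2) = max -> 0.094820
  V(1,0) = exp(-r*dt) * [p*0.000000 + (1-p)*0.000000] = 0.000000; exercise = 0.000000; V(1,0) = max -> 0.000000
  V(1,1) = exp(-r*dt) * [p*0.000000 + (1-p)*0.094820] = 0.047804; exercise = 0.000000; V(1,1) = max -> 0.047804
  V(0,0) = exp(-r*dt) * [p*0.000000 + (1-p)*0.047804] = 0.024100; exercise = 0.000000; V(0,0) = max -> 0.024100

Answer: Price = V(0,0) = 0.0241


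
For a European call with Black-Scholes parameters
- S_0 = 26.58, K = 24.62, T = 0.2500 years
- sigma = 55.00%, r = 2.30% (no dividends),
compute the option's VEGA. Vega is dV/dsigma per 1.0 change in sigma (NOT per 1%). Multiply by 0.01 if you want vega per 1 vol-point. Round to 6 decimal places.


d1 = 0.4369543001; d2 = 0.1619543001
phi(d1) = 0.3626188257; exp(-qT) = 1.0000000000; exp(-rT) = 0.9942664996
Vega = S * exp(-qT) * phi(d1) * sqrt(T) = 26.5800 * 1.0000000000 * 0.3626188257 * 0.5000000000 = 4.819204

Answer: Vega = 4.819204


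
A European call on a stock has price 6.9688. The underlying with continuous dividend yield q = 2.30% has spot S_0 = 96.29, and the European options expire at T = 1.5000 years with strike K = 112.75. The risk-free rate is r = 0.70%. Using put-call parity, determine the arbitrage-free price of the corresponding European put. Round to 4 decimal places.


Answer: Put price = 25.5165

Derivation:
Put-call parity: C - P = S_0 * exp(-qT) - K * exp(-rT).
S_0 * exp(-qT) = 96.2900 * 0.96608834 = 93.02464623
K * exp(-rT) = 112.7500 * 0.98955493 = 111.57231865
P = C - S*exp(-qT) + K*exp(-rT)
P = 6.9688 - 93.02464623 + 111.57231865 = 25.5165


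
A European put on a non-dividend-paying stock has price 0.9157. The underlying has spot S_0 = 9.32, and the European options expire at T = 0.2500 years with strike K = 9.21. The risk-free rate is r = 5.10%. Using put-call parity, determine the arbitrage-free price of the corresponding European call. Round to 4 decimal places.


Answer: Call price = 1.1424

Derivation:
Put-call parity: C - P = S_0 * exp(-qT) - K * exp(-rT).
S_0 * exp(-qT) = 9.3200 * 1.00000000 = 9.32000000
K * exp(-rT) = 9.2100 * 0.98733094 = 9.09331793
C = P + S*exp(-qT) - K*exp(-rT)
C = 0.9157 + 9.32000000 - 9.09331793 = 1.1424


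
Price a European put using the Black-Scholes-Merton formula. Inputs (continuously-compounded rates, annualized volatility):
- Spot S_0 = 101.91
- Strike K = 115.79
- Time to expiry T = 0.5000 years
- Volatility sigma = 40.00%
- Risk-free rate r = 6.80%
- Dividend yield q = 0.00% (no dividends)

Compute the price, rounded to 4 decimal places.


d1 = (ln(S/K) + (r - q + 0.5*sigma^2) * T) / (sigma * sqrt(T)) = -0.18981622
d2 = d1 - sigma * sqrt(T) = -0.47265893
exp(-rT) = 0.96657150; exp(-qT) = 1.00000000
P = K * exp(-rT) * N(-d2) - S_0 * exp(-qT) * N(-d1)
N(-d1) = 0.57527343; N(-d2) = 0.68177174
P = 115.7900 * 0.96657150 * 0.68177174 - 101.9100 * 1.00000000 * 0.57527343 = 17.6773

Answer: Price = 17.6773


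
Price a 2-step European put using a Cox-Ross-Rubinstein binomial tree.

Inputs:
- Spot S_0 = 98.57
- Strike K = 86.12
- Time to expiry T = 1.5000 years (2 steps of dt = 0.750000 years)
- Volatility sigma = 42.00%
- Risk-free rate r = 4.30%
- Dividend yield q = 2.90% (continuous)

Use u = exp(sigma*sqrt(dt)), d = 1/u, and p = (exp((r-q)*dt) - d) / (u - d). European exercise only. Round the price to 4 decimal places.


Answer: Price = V(0,0) = 11.9643

Derivation:
dt = T/N = 0.750000
u = exp(sigma*sqrt(dt)) = 1.438687; d = 1/u = 0.695078
p = (exp((r-q)*dt) - d) / (u - d) = 0.424252
Discount per step: exp(-r*dt) = 0.968264
Stock lattice S(k, i) with i counting down-moves:
  k=0: S(0,0) = 98.5700
  k=1: S(1,0) = 141.8113; S(1,1) = 68.5139
  k=2: S(2,0) = 204.0221; S(2,1) = 98.5700; S(2,2) = 47.6225
Terminal payoffs V(N, i) = max(K - S_T, 0):
  V(2,0) = 0.000000; V(2,1) = 0.000000; V(2,2) = 38.497487
Backward induction: V(k, i) = exp(-r*dt) * [p * V(k+1, i) + (1-p) * V(k+1, i+1)].
  V(1,0) = exp(-r*dt) * [p*0.000000 + (1-p)*0.000000] = 0.000000
  V(1,1) = exp(-r*dt) * [p*0.000000 + (1-p)*38.497487] = 21.461456
  V(0,0) = exp(-r*dt) * [p*0.000000 + (1-p)*21.461456] = 11.964264


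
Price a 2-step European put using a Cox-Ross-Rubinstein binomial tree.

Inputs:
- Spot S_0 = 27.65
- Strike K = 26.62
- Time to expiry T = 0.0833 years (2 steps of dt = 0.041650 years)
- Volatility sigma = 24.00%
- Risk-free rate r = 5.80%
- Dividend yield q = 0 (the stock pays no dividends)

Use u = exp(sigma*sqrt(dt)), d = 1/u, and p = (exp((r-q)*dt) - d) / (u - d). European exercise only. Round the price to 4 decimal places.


dt = T/N = 0.041650
u = exp(sigma*sqrt(dt)) = 1.050199; d = 1/u = 0.952200
p = (exp((r-q)*dt) - d) / (u - d) = 0.512437
Discount per step: exp(-r*dt) = 0.997587
Stock lattice S(k, i) with i counting down-moves:
  k=0: S(0,0) = 27.6500
  k=1: S(1,0) = 29.0380; S(1,1) = 26.3283
  k=2: S(2,0) = 30.4957; S(2,1) = 27.6500; S(2,2) = 25.0698
Terminal payoffs V(N, i) = max(K - S_T, 0):
  V(2,0) = 0.000000; V(2,1) = 0.000000; V(2,2) = 1.550155
Backward induction: V(k, i) = exp(-r*dt) * [p * V(k+1, i) + (1-p) * V(k+1, i+1)].
  V(1,0) = exp(-r*dt) * [p*0.000000 + (1-p)*0.000000] = 0.000000
  V(1,1) = exp(-r*dt) * [p*0.000000 + (1-p)*1.550155] = 0.753974
  V(0,0) = exp(-r*dt) * [p*0.000000 + (1-p)*0.753974] = 0.366722

Answer: Price = V(0,0) = 0.3667


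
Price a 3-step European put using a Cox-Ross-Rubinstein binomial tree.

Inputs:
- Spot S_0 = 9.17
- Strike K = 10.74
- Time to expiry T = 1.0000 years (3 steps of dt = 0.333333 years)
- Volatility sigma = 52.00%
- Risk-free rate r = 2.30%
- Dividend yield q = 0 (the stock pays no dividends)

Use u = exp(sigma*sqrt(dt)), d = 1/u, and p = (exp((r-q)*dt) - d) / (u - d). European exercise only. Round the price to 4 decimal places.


Answer: Price = V(0,0) = 2.8170

Derivation:
dt = T/N = 0.333333
u = exp(sigma*sqrt(dt)) = 1.350159; d = 1/u = 0.740654
p = (exp((r-q)*dt) - d) / (u - d) = 0.438130
Discount per step: exp(-r*dt) = 0.992363
Stock lattice S(k, i) with i counting down-moves:
  k=0: S(0,0) = 9.1700
  k=1: S(1,0) = 12.3810; S(1,1) = 6.7918
  k=2: S(2,0) = 16.7163; S(2,1) = 9.1700; S(2,2) = 5.0304
  k=3: S(3,0) = 22.5696; S(3,1) = 12.3810; S(3,2) = 6.7918; S(3,3) = 3.7258
Terminal payoffs V(N, i) = max(K - S_T, 0):
  V(3,0) = 0.000000; V(3,1) = 0.000000; V(3,2) = 3.948206; V(3,3) = 7.014240
Backward induction: V(k, i) = exp(-r*dt) * [p * V(k+1, i) + (1-p) * V(k+1, i+1)].
  V(2,0) = exp(-r*dt) * [p*0.000000 + (1-p)*0.000000] = 0.000000
  V(2,1) = exp(-r*dt) * [p*0.000000 + (1-p)*3.948206] = 2.201436
  V(2,2) = exp(-r*dt) * [p*3.948206 + (1-p)*7.014240] = 5.627608
  V(1,0) = exp(-r*dt) * [p*0.000000 + (1-p)*2.201436] = 1.227474
  V(1,1) = exp(-r*dt) * [p*2.201436 + (1-p)*5.627608] = 4.094983
  V(0,0) = exp(-r*dt) * [p*1.227474 + (1-p)*4.094983] = 2.816962


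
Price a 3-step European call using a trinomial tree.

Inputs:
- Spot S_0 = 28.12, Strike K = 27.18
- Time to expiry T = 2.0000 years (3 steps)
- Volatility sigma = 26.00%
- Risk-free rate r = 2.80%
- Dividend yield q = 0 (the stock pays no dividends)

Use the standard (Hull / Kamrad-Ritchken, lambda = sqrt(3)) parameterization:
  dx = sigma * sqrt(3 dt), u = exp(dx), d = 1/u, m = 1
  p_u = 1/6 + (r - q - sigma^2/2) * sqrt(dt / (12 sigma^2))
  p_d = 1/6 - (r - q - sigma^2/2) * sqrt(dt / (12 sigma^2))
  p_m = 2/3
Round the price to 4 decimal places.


dt = T/N = 0.666667; dx = sigma*sqrt(3*dt) = 0.367696
u = exp(dx) = 1.444402; d = 1/u = 0.692328
p_u = 0.161409, p_m = 0.666667, p_d = 0.171925
Discount per step: exp(-r*dt) = 0.981506
Stock lattice S(k, j) with j the centered position index:
  k=0: S(0,+0) = 28.1200
  k=1: S(1,-1) = 19.4683; S(1,+0) = 28.1200; S(1,+1) = 40.6166
  k=2: S(2,-2) = 13.4784; S(2,-1) = 19.4683; S(2,+0) = 28.1200; S(2,+1) = 40.6166; S(2,+2) = 58.6667
  k=3: S(3,-3) = 9.3315; S(3,-2) = 13.4784; S(3,-1) = 19.4683; S(3,+0) = 28.1200; S(3,+1) = 40.6166; S(3,+2) = 58.6667; S(3,+3) = 84.7383
Terminal payoffs V(N, j) = max(S_T - K, 0):
  V(3,-3) = 0.000000; V(3,-2) = 0.000000; V(3,-1) = 0.000000; V(3,+0) = 0.940000; V(3,+1) = 13.436590; V(3,+2) = 31.486691; V(3,+3) = 57.558297
Backward induction: V(k, j) = exp(-r*dt) * [p_u * V(k+1, j+1) + p_m * V(k+1, j) + p_d * V(k+1, j-1)]
  V(2,-2) = exp(-r*dt) * [p_u*0.000000 + p_m*0.000000 + p_d*0.000000] = 0.000000
  V(2,-1) = exp(-r*dt) * [p_u*0.940000 + p_m*0.000000 + p_d*0.000000] = 0.148918
  V(2,+0) = exp(-r*dt) * [p_u*13.436590 + p_m*0.940000 + p_d*0.000000] = 2.743751
  V(2,+1) = exp(-r*dt) * [p_u*31.486691 + p_m*13.436590 + p_d*0.940000] = 13.938924
  V(2,+2) = exp(-r*dt) * [p_u*57.558297 + p_m*31.486691 + p_d*13.436590] = 31.988884
  V(1,-1) = exp(-r*dt) * [p_u*2.743751 + p_m*0.148918 + p_d*0.000000] = 0.532118
  V(1,+0) = exp(-r*dt) * [p_u*13.938924 + p_m*2.743751 + p_d*0.148918] = 4.028725
  V(1,+1) = exp(-r*dt) * [p_u*31.988884 + p_m*13.938924 + p_d*2.743751] = 14.651554
  V(0,+0) = exp(-r*dt) * [p_u*14.651554 + p_m*4.028725 + p_d*0.532118] = 5.047092

Answer: Price = V(0,0) = 5.0471


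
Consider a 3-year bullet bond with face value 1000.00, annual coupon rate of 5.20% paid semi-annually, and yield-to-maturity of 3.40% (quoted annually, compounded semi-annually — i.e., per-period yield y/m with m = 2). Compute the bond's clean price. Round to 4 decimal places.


Coupon per period c = face * coupon_rate / m = 26.000000
Periods per year m = 2; per-period yield y/m = 0.017000
Number of cashflows N = 6
Cashflows (t years, CF_t, discount factor 1/(1+y/m)^(m*t), PV):
  t = 0.5000: CF_t = 26.000000, DF = 0.983284, PV = 25.565388
  t = 1.0000: CF_t = 26.000000, DF = 0.966848, PV = 25.138042
  t = 1.5000: CF_t = 26.000000, DF = 0.950686, PV = 24.717838
  t = 2.0000: CF_t = 26.000000, DF = 0.934795, PV = 24.304659
  t = 2.5000: CF_t = 26.000000, DF = 0.919169, PV = 23.898387
  t = 3.0000: CF_t = 1026.000000, DF = 0.903804, PV = 927.302954
Price P = sum_t PV_t = 1050.927268

Answer: Price = 1050.9273


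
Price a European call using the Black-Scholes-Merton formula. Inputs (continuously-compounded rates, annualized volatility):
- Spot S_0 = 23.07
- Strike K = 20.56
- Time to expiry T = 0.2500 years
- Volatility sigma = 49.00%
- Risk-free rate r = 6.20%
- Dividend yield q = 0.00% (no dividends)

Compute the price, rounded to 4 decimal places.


Answer: Price = 3.8161

Derivation:
d1 = (ln(S/K) + (r - q + 0.5*sigma^2) * T) / (sigma * sqrt(T)) = 0.65591074
d2 = d1 - sigma * sqrt(T) = 0.41091074
exp(-rT) = 0.98461951; exp(-qT) = 1.00000000
C = S_0 * exp(-qT) * N(d1) - K * exp(-rT) * N(d2)
N(d1) = 0.74405922; N(d2) = 0.65943101
C = 23.0700 * 1.00000000 * 0.74405922 - 20.5600 * 0.98461951 * 0.65943101 = 3.8161


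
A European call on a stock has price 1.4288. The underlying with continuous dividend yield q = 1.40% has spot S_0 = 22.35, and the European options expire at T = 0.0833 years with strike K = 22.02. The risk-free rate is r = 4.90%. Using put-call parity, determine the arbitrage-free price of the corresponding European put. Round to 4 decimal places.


Answer: Put price = 1.0352

Derivation:
Put-call parity: C - P = S_0 * exp(-qT) - K * exp(-rT).
S_0 * exp(-qT) = 22.3500 * 0.99883448 = 22.32395062
K * exp(-rT) = 22.0200 * 0.99592662 = 21.93030415
P = C - S*exp(-qT) + K*exp(-rT)
P = 1.4288 - 22.32395062 + 21.93030415 = 1.0352


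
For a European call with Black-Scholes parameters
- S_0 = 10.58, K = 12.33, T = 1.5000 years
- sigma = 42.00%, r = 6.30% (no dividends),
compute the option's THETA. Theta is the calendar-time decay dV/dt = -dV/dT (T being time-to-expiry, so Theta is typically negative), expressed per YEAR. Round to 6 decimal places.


Answer: Theta = -0.967426

Derivation:
d1 = 0.1433342431; d2 = -0.3710586028
phi(d1) = 0.3948651812; exp(-qT) = 1.0000000000; exp(-rT) = 0.9098277346
Theta = -S*exp(-qT)*phi(d1)*sigma/(2*sqrt(T)) - r*K*exp(-rT)*N(d2) + q*S*exp(-qT)*N(d1)
N(d1) = 0.5569868935; N(d2) = 0.3552969418; sqrt(T) = 1.2247448714
Term 1 = -10.5800 * 1.0000000000 * 0.3948651812 * 0.4200 / (2 * 1.2247448714) = -0.7163218072
Term 2 = -0.0630 * 12.3300 * 0.9098277346 * 0.3552969418 = -0.2511043677
Term 3 = 0 (no dividend yield, q = 0)
Theta = -0.7163218072 + (-0.2511043677) + (0.0000000000) = -0.967426


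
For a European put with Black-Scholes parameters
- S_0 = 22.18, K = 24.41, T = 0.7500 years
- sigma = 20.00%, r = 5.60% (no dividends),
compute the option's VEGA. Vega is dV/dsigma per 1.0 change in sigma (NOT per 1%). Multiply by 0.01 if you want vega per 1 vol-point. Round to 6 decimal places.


Answer: Vega = 7.473163

Derivation:
d1 = -0.2240228884; d2 = -0.3972279692
phi(d1) = 0.3890561270; exp(-qT) = 1.0000000000; exp(-rT) = 0.9588697806
Vega = S * exp(-qT) * phi(d1) * sqrt(T) = 22.1800 * 1.0000000000 * 0.3890561270 * 0.8660254038 = 7.473163


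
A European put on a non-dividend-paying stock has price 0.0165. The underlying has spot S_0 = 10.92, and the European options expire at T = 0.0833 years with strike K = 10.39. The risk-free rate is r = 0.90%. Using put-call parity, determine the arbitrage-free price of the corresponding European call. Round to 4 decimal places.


Answer: Call price = 0.5543

Derivation:
Put-call parity: C - P = S_0 * exp(-qT) - K * exp(-rT).
S_0 * exp(-qT) = 10.9200 * 1.00000000 = 10.92000000
K * exp(-rT) = 10.3900 * 0.99925058 = 10.38221354
C = P + S*exp(-qT) - K*exp(-rT)
C = 0.0165 + 10.92000000 - 10.38221354 = 0.5543


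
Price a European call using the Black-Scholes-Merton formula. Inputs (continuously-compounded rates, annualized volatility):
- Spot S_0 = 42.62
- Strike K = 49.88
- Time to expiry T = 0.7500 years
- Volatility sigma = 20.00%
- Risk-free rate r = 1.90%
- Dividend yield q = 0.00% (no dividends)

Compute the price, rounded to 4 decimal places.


Answer: Price = 0.9084

Derivation:
d1 = (ln(S/K) + (r - q + 0.5*sigma^2) * T) / (sigma * sqrt(T)) = -0.73927678
d2 = d1 - sigma * sqrt(T) = -0.91248186
exp(-rT) = 0.98585105; exp(-qT) = 1.00000000
C = S_0 * exp(-qT) * N(d1) - K * exp(-rT) * N(d2)
N(d1) = 0.22986947; N(d2) = 0.18075756
C = 42.6200 * 1.00000000 * 0.22986947 - 49.8800 * 0.98585105 * 0.18075756 = 0.9084


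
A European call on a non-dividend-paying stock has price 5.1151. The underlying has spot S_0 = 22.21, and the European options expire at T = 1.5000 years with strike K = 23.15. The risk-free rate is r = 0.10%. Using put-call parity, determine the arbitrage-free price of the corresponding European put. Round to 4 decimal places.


Answer: Put price = 6.0204

Derivation:
Put-call parity: C - P = S_0 * exp(-qT) - K * exp(-rT).
S_0 * exp(-qT) = 22.2100 * 1.00000000 = 22.21000000
K * exp(-rT) = 23.1500 * 0.99850112 = 23.11530103
P = C - S*exp(-qT) + K*exp(-rT)
P = 5.1151 - 22.21000000 + 23.11530103 = 6.0204


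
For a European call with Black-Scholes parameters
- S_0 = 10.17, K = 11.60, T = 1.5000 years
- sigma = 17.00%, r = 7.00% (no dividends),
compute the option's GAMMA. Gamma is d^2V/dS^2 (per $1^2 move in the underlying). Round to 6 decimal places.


Answer: Gamma = 0.188354

Derivation:
d1 = -0.0234761405; d2 = -0.2316827686
phi(d1) = 0.3988323612; exp(-qT) = 1.0000000000; exp(-rT) = 0.9003245226
Gamma = exp(-qT) * phi(d1) / (S * sigma * sqrt(T)) = 1.0000000000 * 0.3988323612 / (10.1700 * 0.1700 * 1.2247448714) = 0.188354


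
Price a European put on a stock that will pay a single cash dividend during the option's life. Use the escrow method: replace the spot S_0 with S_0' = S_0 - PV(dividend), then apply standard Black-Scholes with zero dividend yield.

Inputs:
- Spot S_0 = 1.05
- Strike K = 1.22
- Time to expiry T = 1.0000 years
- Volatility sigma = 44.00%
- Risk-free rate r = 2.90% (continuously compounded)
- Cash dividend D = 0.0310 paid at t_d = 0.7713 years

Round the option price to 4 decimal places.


PV(D) = D * exp(-r * t_d) = 0.0310 * 0.97788060 = 0.03031430
S_0' = S_0 - PV(D) = 1.0500 - 0.03031430 = 1.01968570
d1 = (ln(S_0'/K) + (r + sigma^2/2)*T) / (sigma*sqrt(T)) = -0.12171912
d2 = d1 - sigma*sqrt(T) = -0.56171912
exp(-rT) = 0.97141646
N(-d1) = 0.54843927; N(-d2) = 0.71284630
P = K * exp(-rT) * N(-d2) - S_0' * N(-d1) = 1.2200 * 0.97141646 * 0.71284630 - 1.01968570 * 0.54843927 = 0.2856

Answer: Price = 0.2856
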